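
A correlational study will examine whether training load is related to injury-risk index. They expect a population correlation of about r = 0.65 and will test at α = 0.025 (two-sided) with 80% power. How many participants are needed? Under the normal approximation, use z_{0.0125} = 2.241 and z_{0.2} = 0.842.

Fisher's z: C = ½·ln((1+r)/(1−r)) = ½·ln(4.7143) = 0.7753.
n = ((z_{α/2} + z_β)/C)² + 3.
(2.241 + 0.842) / 0.7753 = 3.083 / 0.7753 = 3.977.
n = 3.977² + 3 = 15.81 + 3 = 18.8.
Round up.

n = 19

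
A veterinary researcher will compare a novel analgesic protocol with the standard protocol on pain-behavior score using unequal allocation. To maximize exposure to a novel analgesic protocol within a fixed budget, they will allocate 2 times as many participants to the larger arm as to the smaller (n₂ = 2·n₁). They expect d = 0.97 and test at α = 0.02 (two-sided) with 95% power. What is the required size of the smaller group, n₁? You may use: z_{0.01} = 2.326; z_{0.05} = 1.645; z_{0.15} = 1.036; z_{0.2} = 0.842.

n₁ = 26

With allocation ratio k = n₂/n₁ = 2, Var(x̄₁−x̄₂) = σ²(1/n₁ + 1/(k·n₁)) = σ²·(k+1)/(k·n₁).
So n₁ = (1 + 1/k)·((z_{α/2} + z_β)/d)² = 1.500 × (3.971/0.97)².
n₁ = 1.500 × 16.76 = 25.1.
Round up: n₁ = 26, giving n₂ = 2 × 26 = 52.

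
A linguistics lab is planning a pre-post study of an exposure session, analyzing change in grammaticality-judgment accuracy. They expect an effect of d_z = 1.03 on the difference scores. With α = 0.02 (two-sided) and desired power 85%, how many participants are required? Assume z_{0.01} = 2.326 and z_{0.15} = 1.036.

n = 11 pairs

For a paired (one-sample on differences) test: n = ((z_{α/2} + z_β) / d)².
z_{α/2} + z_β = 2.326 + 1.036 = 3.362.
n = (3.362 / 1.03)² = 3.264² = 10.65.
Round up.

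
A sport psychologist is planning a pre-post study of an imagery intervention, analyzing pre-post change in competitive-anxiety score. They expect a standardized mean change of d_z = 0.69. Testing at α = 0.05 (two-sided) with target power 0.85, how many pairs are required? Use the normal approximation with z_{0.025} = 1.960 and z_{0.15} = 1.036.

For a paired (one-sample on differences) test: n = ((z_{α/2} + z_β) / d)².
z_{α/2} + z_β = 1.960 + 1.036 = 2.996.
n = (2.996 / 0.69)² = 4.342² = 18.85.
Round up.

n = 19 pairs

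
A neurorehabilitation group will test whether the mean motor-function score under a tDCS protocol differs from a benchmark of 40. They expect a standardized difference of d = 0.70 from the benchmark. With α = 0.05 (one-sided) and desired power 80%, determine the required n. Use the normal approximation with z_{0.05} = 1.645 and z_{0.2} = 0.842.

n = 13

For a one-sample test: n = ((z_{α} + z_β) / d)².
z_{α} + z_β = 1.645 + 0.842 = 2.487.
n = (2.487 / 0.70)² = 3.553² = 12.62.
Round up.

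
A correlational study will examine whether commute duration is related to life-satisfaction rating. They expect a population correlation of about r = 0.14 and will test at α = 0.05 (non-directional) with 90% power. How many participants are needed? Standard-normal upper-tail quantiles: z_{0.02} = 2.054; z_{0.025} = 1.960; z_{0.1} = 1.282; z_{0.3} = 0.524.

Fisher's z: C = ½·ln((1+r)/(1−r)) = ½·ln(1.3256) = 0.1409.
n = ((z_{α/2} + z_β)/C)² + 3.
(1.960 + 1.282) / 0.1409 = 3.242 / 0.1409 = 23.009.
n = 23.009² + 3 = 529.42 + 3 = 532.4.
Round up.

n = 533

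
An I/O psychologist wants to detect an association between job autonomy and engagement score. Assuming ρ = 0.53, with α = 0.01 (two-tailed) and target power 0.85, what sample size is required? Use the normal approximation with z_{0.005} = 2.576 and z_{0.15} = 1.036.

n = 41

Fisher's z: C = ½·ln((1+r)/(1−r)) = ½·ln(3.2553) = 0.5901.
n = ((z_{α/2} + z_β)/C)² + 3.
(2.576 + 1.036) / 0.5901 = 3.612 / 0.5901 = 6.121.
n = 6.121² + 3 = 37.47 + 3 = 40.5.
Round up.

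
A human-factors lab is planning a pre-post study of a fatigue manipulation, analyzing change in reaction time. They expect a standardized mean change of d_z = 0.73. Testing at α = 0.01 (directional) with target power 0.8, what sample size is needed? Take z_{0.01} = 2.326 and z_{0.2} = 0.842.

For a paired (one-sample on differences) test: n = ((z_{α} + z_β) / d)².
z_{α} + z_β = 2.326 + 0.842 = 3.168.
n = (3.168 / 0.73)² = 4.340² = 18.83.
Round up.

n = 19 pairs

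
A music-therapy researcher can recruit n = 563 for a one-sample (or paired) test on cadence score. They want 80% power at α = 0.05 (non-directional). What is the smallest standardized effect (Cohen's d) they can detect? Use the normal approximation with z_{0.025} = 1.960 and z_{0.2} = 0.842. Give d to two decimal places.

d_min ≈ 0.12

For a single sample (or paired design) of n = 563: d_min = (z_{α/2} + z_β)/√n.
z-sum = 1.960 + 0.842 = 2.802.
d_min = 2.802 / √563 = 2.802 / 23.728 = 0.118.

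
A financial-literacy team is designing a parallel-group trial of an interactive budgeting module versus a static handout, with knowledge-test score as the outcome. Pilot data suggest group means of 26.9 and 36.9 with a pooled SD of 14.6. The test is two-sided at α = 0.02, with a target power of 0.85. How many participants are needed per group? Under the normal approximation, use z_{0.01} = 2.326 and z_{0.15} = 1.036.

Cohen's d = |M₁ − M₂| / SD_pooled = |26.9 − 36.9| / 14.6 = 10.0 / 14.6 = 0.685.
For two independent groups with equal n: n = 2·((z_{α/2} + z_β) / d)².
z_{α/2} + z_β = 2.326 + 1.036 = 3.362.
n = 2 × (3.362 / 0.685)² = 2 × 4.908² = 2 × 24.09 = 48.2.
Round up to the next whole participant.

n = 49 per group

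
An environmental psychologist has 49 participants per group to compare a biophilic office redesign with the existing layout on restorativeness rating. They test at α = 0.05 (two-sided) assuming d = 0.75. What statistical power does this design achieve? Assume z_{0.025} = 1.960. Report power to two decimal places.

For two equal groups, power = Φ(d·√(n/2) − z_{α/2}).
d·√(n/2) = 0.75 × √(49/2) = 0.75 × 4.950 = 3.712.
z_β = 3.712 − 1.960 = 1.752.
Power = Φ(1.752) = 0.960.

power ≈ 0.96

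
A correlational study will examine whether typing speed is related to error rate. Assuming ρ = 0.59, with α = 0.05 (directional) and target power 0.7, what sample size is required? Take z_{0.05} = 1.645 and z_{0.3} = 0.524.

Fisher's z: C = ½·ln((1+r)/(1−r)) = ½·ln(3.8780) = 0.6777.
n = ((z_{α} + z_β)/C)² + 3.
(1.645 + 0.524) / 0.6777 = 2.169 / 0.6777 = 3.201.
n = 3.201² + 3 = 10.24 + 3 = 13.2.
Round up.

n = 14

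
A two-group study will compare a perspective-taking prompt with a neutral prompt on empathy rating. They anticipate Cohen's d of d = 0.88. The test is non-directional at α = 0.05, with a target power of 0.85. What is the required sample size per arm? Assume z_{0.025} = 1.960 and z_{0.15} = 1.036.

For two independent groups with equal n: n = 2·((z_{α/2} + z_β) / d)².
z_{α/2} + z_β = 1.960 + 1.036 = 2.996.
n = 2 × (2.996 / 0.88)² = 2 × 3.405² = 2 × 11.59 = 23.2.
Round up to the next whole participant.

n = 24 per group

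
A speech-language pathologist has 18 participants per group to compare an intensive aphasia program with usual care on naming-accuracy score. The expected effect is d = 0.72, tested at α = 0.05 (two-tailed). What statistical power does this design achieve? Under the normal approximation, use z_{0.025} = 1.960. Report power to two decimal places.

power ≈ 0.58

For two equal groups, power = Φ(d·√(n/2) − z_{α/2}).
d·√(n/2) = 0.72 × √(18/2) = 0.72 × 3.000 = 2.160.
z_β = 2.160 − 1.960 = 0.200.
Power = Φ(0.200) = 0.579.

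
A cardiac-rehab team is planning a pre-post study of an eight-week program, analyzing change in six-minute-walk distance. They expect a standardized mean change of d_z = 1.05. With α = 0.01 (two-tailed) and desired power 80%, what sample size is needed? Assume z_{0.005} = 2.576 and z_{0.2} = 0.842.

n = 11 pairs

For a paired (one-sample on differences) test: n = ((z_{α/2} + z_β) / d)².
z_{α/2} + z_β = 2.576 + 0.842 = 3.418.
n = (3.418 / 1.05)² = 3.255² = 10.60.
Round up.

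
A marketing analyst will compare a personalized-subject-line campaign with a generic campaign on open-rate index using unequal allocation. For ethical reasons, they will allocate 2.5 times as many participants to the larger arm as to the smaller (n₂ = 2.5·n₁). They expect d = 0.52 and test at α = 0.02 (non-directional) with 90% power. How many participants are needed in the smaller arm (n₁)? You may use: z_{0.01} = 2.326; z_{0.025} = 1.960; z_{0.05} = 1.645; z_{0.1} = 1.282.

n₁ = 68

With allocation ratio k = n₂/n₁ = 2.5, Var(x̄₁−x̄₂) = σ²(1/n₁ + 1/(k·n₁)) = σ²·(k+1)/(k·n₁).
So n₁ = (1 + 1/k)·((z_{α/2} + z_β)/d)² = 1.400 × (3.608/0.52)².
n₁ = 1.400 × 48.14 = 67.4.
Round up: n₁ = 68, giving n₂ = 2.5 × 68 = 170.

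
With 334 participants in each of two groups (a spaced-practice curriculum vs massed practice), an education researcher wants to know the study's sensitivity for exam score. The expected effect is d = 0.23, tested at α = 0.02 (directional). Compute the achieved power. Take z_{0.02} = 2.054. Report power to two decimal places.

power ≈ 0.82

For two equal groups, power = Φ(d·√(n/2) − z_{α}).
d·√(n/2) = 0.23 × √(334/2) = 0.23 × 12.923 = 2.972.
z_β = 2.972 − 2.054 = 0.918.
Power = Φ(0.918) = 0.821.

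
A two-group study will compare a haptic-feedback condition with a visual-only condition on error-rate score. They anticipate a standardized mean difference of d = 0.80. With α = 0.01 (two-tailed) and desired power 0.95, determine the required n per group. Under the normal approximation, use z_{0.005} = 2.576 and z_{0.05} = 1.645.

For two independent groups with equal n: n = 2·((z_{α/2} + z_β) / d)².
z_{α/2} + z_β = 2.576 + 1.645 = 4.221.
n = 2 × (4.221 / 0.80)² = 2 × 5.276² = 2 × 27.84 = 55.7.
Round up to the next whole participant.

n = 56 per group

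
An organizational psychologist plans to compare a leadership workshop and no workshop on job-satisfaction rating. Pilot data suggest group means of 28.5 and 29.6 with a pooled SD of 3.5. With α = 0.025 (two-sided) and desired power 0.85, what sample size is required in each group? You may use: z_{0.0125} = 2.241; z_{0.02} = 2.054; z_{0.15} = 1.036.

Cohen's d = |M₁ − M₂| / SD_pooled = |28.5 − 29.6| / 3.5 = 1.1 / 3.5 = 0.314.
For two independent groups with equal n: n = 2·((z_{α/2} + z_β) / d)².
z_{α/2} + z_β = 2.241 + 1.036 = 3.277.
n = 2 × (3.277 / 0.314)² = 2 × 10.436² = 2 × 108.92 = 217.8.
Round up to the next whole participant.

n = 218 per group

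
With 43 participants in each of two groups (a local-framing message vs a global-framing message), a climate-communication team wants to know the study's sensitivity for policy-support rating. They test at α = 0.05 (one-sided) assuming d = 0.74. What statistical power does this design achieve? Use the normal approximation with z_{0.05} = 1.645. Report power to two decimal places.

For two equal groups, power = Φ(d·√(n/2) − z_{α}).
d·√(n/2) = 0.74 × √(43/2) = 0.74 × 4.637 = 3.431.
z_β = 3.431 − 1.645 = 1.786.
Power = Φ(1.786) = 0.963.

power ≈ 0.96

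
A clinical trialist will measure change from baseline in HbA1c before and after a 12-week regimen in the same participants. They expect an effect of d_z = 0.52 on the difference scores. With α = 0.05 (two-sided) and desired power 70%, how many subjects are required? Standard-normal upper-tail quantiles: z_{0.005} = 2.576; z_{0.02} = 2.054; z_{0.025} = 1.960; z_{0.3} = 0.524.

For a paired (one-sample on differences) test: n = ((z_{α/2} + z_β) / d)².
z_{α/2} + z_β = 1.960 + 0.524 = 2.484.
n = (2.484 / 0.52)² = 4.777² = 22.82.
Round up.

n = 23 pairs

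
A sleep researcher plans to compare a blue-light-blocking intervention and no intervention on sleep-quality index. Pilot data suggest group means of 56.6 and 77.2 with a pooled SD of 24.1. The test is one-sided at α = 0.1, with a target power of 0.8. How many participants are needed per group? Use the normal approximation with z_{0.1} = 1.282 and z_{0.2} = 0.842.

n = 13 per group

Cohen's d = |M₁ − M₂| / SD_pooled = |56.6 − 77.2| / 24.1 = 20.6 / 24.1 = 0.855.
For two independent groups with equal n: n = 2·((z_{α} + z_β) / d)².
z_{α} + z_β = 1.282 + 0.842 = 2.124.
n = 2 × (2.124 / 0.855)² = 2 × 2.484² = 2 × 6.17 = 12.3.
Round up to the next whole participant.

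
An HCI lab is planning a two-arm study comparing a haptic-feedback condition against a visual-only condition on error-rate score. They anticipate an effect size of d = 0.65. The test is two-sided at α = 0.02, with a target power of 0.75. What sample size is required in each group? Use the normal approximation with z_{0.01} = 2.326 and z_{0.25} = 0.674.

For two independent groups with equal n: n = 2·((z_{α/2} + z_β) / d)².
z_{α/2} + z_β = 2.326 + 0.674 = 3.000.
n = 2 × (3.000 / 0.65)² = 2 × 4.615² = 2 × 21.30 = 42.6.
Round up to the next whole participant.

n = 43 per group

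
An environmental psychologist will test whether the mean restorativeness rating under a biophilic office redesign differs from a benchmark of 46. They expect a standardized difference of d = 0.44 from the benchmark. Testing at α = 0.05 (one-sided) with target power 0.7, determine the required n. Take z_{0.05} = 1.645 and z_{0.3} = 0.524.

n = 25

For a one-sample test: n = ((z_{α} + z_β) / d)².
z_{α} + z_β = 1.645 + 0.524 = 2.169.
n = (2.169 / 0.44)² = 4.930² = 24.30.
Round up.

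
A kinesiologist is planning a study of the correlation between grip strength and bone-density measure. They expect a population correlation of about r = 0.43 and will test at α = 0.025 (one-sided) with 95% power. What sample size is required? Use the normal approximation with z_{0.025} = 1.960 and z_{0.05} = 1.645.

Fisher's z: C = ½·ln((1+r)/(1−r)) = ½·ln(2.5088) = 0.4599.
n = ((z_{α} + z_β)/C)² + 3.
(1.960 + 1.645) / 0.4599 = 3.605 / 0.4599 = 7.839.
n = 7.839² + 3 = 61.44 + 3 = 64.4.
Round up.

n = 65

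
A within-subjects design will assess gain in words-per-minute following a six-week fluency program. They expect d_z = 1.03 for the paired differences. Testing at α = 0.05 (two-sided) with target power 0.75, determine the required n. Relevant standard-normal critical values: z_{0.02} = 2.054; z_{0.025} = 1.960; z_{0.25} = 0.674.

n = 7 pairs

For a paired (one-sample on differences) test: n = ((z_{α/2} + z_β) / d)².
z_{α/2} + z_β = 1.960 + 0.674 = 2.634.
n = (2.634 / 1.03)² = 2.557² = 6.54.
Round up.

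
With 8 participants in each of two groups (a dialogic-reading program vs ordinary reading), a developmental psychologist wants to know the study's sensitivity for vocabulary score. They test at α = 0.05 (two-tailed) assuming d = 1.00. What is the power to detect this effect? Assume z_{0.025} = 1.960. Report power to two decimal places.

power ≈ 0.52

For two equal groups, power = Φ(d·√(n/2) − z_{α/2}).
d·√(n/2) = 1.00 × √(8/2) = 1.00 × 2.000 = 2.000.
z_β = 2.000 − 1.960 = 0.040.
Power = Φ(0.040) = 0.516.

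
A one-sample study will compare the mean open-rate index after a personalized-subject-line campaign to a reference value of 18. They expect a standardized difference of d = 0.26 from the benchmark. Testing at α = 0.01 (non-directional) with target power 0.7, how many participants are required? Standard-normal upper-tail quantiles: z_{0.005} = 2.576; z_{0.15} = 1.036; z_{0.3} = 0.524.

For a one-sample test: n = ((z_{α/2} + z_β) / d)².
z_{α/2} + z_β = 2.576 + 0.524 = 3.100.
n = (3.100 / 0.26)² = 11.923² = 142.16.
Round up.

n = 143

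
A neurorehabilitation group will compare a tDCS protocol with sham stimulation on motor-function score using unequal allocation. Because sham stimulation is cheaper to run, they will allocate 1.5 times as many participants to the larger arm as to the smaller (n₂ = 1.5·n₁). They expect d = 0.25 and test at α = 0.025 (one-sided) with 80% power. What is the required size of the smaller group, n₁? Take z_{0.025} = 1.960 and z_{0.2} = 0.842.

n₁ = 210

With allocation ratio k = n₂/n₁ = 1.5, Var(x̄₁−x̄₂) = σ²(1/n₁ + 1/(k·n₁)) = σ²·(k+1)/(k·n₁).
So n₁ = (1 + 1/k)·((z_{α} + z_β)/d)² = 1.667 × (2.802/0.25)².
n₁ = 1.667 × 125.62 = 209.4.
Round up: n₁ = 210, giving n₂ = 1.5 × 210 = 315.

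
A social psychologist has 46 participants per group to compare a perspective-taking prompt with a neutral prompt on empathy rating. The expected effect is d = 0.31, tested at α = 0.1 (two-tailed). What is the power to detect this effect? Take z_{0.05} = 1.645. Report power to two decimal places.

For two equal groups, power = Φ(d·√(n/2) − z_{α/2}).
d·√(n/2) = 0.31 × √(46/2) = 0.31 × 4.796 = 1.487.
z_β = 1.487 − 1.645 = -0.158.
Power = Φ(-0.158) = 0.437.

power ≈ 0.44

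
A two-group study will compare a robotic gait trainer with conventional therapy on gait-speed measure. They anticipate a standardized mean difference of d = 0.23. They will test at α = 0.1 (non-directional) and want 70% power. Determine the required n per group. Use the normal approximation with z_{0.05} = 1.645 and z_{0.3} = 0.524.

n = 178 per group

For two independent groups with equal n: n = 2·((z_{α/2} + z_β) / d)².
z_{α/2} + z_β = 1.645 + 0.524 = 2.169.
n = 2 × (2.169 / 0.23)² = 2 × 9.430² = 2 × 88.93 = 177.9.
Round up to the next whole participant.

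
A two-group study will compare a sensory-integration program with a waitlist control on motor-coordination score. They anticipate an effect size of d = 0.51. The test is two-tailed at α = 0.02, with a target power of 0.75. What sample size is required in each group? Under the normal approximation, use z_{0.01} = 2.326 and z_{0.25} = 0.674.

For two independent groups with equal n: n = 2·((z_{α/2} + z_β) / d)².
z_{α/2} + z_β = 2.326 + 0.674 = 3.000.
n = 2 × (3.000 / 0.51)² = 2 × 5.882² = 2 × 34.60 = 69.2.
Round up to the next whole participant.

n = 70 per group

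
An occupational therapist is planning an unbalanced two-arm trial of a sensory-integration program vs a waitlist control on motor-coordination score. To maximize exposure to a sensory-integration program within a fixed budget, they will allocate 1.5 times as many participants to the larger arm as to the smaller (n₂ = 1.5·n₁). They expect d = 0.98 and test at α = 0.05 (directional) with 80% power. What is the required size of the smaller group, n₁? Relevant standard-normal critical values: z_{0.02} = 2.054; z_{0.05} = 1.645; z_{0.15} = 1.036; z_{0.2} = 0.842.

n₁ = 11

With allocation ratio k = n₂/n₁ = 1.5, Var(x̄₁−x̄₂) = σ²(1/n₁ + 1/(k·n₁)) = σ²·(k+1)/(k·n₁).
So n₁ = (1 + 1/k)·((z_{α} + z_β)/d)² = 1.667 × (2.487/0.98)².
n₁ = 1.667 × 6.44 = 10.7.
Round up: n₁ = 11, giving n₂ = ⌈1.5 × 11⌉ = ⌈16.5⌉ = 17.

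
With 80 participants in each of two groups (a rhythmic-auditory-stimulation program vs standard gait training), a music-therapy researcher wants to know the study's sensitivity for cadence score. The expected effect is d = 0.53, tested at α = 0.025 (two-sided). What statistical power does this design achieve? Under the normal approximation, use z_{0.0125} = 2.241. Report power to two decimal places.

power ≈ 0.87

For two equal groups, power = Φ(d·√(n/2) − z_{α/2}).
d·√(n/2) = 0.53 × √(80/2) = 0.53 × 6.325 = 3.352.
z_β = 3.352 − 2.241 = 1.111.
Power = Φ(1.111) = 0.867.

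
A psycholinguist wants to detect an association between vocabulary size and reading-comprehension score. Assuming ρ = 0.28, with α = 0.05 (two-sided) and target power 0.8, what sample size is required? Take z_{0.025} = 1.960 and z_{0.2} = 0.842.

Fisher's z: C = ½·ln((1+r)/(1−r)) = ½·ln(1.7778) = 0.2877.
n = ((z_{α/2} + z_β)/C)² + 3.
(1.960 + 0.842) / 0.2877 = 2.802 / 0.2877 = 9.739.
n = 9.739² + 3 = 94.85 + 3 = 97.9.
Round up.

n = 98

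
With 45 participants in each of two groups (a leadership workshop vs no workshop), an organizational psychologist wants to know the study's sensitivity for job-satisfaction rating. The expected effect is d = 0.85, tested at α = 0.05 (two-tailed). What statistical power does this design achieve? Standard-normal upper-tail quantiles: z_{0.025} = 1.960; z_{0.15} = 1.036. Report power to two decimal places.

For two equal groups, power = Φ(d·√(n/2) − z_{α/2}).
d·√(n/2) = 0.85 × √(45/2) = 0.85 × 4.743 = 4.032.
z_β = 4.032 − 1.960 = 2.072.
Power = Φ(2.072) = 0.981.

power ≈ 0.98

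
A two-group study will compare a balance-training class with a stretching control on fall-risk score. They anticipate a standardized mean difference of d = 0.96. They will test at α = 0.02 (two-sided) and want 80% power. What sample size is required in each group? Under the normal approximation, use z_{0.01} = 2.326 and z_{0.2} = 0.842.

n = 22 per group

For two independent groups with equal n: n = 2·((z_{α/2} + z_β) / d)².
z_{α/2} + z_β = 2.326 + 0.842 = 3.168.
n = 2 × (3.168 / 0.96)² = 2 × 3.300² = 2 × 10.89 = 21.8.
Round up to the next whole participant.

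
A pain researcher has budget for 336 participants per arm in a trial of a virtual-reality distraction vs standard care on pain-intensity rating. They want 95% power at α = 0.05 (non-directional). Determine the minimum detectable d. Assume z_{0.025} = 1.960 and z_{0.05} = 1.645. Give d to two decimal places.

d_min ≈ 0.28

For two independent groups of n = 336 each: d_min = (z_{α/2} + z_β)·√(2/n).
z-sum = 1.960 + 1.645 = 3.605.
d_min = 3.605 × √(2/336) = 3.605 × 0.0772 = 0.278.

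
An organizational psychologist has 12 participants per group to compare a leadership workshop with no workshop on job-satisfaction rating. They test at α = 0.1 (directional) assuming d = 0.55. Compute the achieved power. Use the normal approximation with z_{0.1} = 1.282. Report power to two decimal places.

power ≈ 0.53

For two equal groups, power = Φ(d·√(n/2) − z_{α}).
d·√(n/2) = 0.55 × √(12/2) = 0.55 × 2.449 = 1.347.
z_β = 1.347 − 1.282 = 0.065.
Power = Φ(0.065) = 0.526.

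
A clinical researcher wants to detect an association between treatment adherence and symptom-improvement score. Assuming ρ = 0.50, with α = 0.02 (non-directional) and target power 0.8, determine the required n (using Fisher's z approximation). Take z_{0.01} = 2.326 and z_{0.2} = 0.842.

n = 37

Fisher's z: C = ½·ln((1+r)/(1−r)) = ½·ln(3.0000) = 0.5493.
n = ((z_{α/2} + z_β)/C)² + 3.
(2.326 + 0.842) / 0.5493 = 3.168 / 0.5493 = 5.767.
n = 5.767² + 3 = 33.26 + 3 = 36.3.
Round up.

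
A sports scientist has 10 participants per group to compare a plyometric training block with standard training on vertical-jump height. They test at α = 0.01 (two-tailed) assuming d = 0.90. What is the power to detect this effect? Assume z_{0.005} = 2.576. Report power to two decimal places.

power ≈ 0.29

For two equal groups, power = Φ(d·√(n/2) − z_{α/2}).
d·√(n/2) = 0.90 × √(10/2) = 0.90 × 2.236 = 2.012.
z_β = 2.012 − 2.576 = -0.564.
Power = Φ(-0.564) = 0.287.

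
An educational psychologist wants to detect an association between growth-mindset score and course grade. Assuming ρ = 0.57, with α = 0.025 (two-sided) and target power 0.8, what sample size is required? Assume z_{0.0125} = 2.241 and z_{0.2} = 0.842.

Fisher's z: C = ½·ln((1+r)/(1−r)) = ½·ln(3.6512) = 0.6475.
n = ((z_{α/2} + z_β)/C)² + 3.
(2.241 + 0.842) / 0.6475 = 3.083 / 0.6475 = 4.761.
n = 4.761² + 3 = 22.67 + 3 = 25.7.
Round up.

n = 26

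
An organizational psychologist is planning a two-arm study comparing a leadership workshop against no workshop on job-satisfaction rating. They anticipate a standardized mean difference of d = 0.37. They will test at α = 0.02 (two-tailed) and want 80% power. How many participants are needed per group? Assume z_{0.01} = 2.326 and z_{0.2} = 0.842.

n = 147 per group

For two independent groups with equal n: n = 2·((z_{α/2} + z_β) / d)².
z_{α/2} + z_β = 2.326 + 0.842 = 3.168.
n = 2 × (3.168 / 0.37)² = 2 × 8.562² = 2 × 73.31 = 146.6.
Round up to the next whole participant.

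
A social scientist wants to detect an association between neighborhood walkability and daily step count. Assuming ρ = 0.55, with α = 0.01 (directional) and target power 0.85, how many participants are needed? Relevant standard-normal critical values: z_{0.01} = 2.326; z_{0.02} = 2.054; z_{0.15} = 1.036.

n = 33

Fisher's z: C = ½·ln((1+r)/(1−r)) = ½·ln(3.4444) = 0.6184.
n = ((z_{α} + z_β)/C)² + 3.
(2.326 + 1.036) / 0.6184 = 3.362 / 0.6184 = 5.437.
n = 5.437² + 3 = 29.56 + 3 = 32.6.
Round up.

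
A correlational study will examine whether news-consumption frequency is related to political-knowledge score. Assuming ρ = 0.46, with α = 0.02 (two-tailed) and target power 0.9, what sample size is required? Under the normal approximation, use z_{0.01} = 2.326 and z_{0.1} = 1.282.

Fisher's z: C = ½·ln((1+r)/(1−r)) = ½·ln(2.7037) = 0.4973.
n = ((z_{α/2} + z_β)/C)² + 3.
(2.326 + 1.282) / 0.4973 = 3.608 / 0.4973 = 7.255.
n = 7.255² + 3 = 52.64 + 3 = 55.6.
Round up.

n = 56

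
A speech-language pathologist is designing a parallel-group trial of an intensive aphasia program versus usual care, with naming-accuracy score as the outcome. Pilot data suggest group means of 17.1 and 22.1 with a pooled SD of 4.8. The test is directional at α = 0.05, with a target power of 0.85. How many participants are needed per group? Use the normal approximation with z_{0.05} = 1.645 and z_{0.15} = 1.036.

n = 14 per group

Cohen's d = |M₁ − M₂| / SD_pooled = |17.1 − 22.1| / 4.8 = 5.0 / 4.8 = 1.042.
For two independent groups with equal n: n = 2·((z_{α} + z_β) / d)².
z_{α} + z_β = 1.645 + 1.036 = 2.681.
n = 2 × (2.681 / 1.042)² = 2 × 2.573² = 2 × 6.62 = 13.2.
Round up to the next whole participant.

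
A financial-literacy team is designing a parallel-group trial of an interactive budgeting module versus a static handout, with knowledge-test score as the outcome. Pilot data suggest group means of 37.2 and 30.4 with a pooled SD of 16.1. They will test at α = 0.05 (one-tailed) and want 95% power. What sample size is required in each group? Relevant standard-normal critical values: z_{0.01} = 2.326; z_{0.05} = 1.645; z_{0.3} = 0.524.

Cohen's d = |M₁ − M₂| / SD_pooled = |37.2 − 30.4| / 16.1 = 6.8 / 16.1 = 0.422.
For two independent groups with equal n: n = 2·((z_{α} + z_β) / d)².
z_{α} + z_β = 1.645 + 1.645 = 3.290.
n = 2 × (3.290 / 0.422)² = 2 × 7.796² = 2 × 60.78 = 121.6.
Round up to the next whole participant.

n = 122 per group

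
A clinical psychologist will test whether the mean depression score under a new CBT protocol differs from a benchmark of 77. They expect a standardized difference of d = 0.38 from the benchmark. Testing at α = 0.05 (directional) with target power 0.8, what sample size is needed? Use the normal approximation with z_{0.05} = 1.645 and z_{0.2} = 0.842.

n = 43

For a one-sample test: n = ((z_{α} + z_β) / d)².
z_{α} + z_β = 1.645 + 0.842 = 2.487.
n = (2.487 / 0.38)² = 6.545² = 42.83.
Round up.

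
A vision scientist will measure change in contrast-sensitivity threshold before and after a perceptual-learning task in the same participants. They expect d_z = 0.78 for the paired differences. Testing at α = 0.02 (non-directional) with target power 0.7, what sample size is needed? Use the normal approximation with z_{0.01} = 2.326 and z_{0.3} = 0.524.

n = 14 pairs

For a paired (one-sample on differences) test: n = ((z_{α/2} + z_β) / d)².
z_{α/2} + z_β = 2.326 + 0.524 = 2.850.
n = (2.850 / 0.78)² = 3.654² = 13.35.
Round up.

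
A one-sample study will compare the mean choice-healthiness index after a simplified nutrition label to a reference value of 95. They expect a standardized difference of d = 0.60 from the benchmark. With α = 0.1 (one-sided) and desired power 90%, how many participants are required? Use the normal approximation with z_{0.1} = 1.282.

For a one-sample test: n = ((z_{α} + z_β) / d)².
z_{α} + z_β = 1.282 + 1.282 = 2.564.
n = (2.564 / 0.60)² = 4.273² = 18.26.
Round up.

n = 19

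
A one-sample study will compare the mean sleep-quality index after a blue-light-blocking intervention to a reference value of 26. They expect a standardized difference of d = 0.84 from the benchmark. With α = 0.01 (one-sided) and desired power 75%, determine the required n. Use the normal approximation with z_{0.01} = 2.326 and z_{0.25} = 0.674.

n = 13

For a one-sample test: n = ((z_{α} + z_β) / d)².
z_{α} + z_β = 2.326 + 0.674 = 3.000.
n = (3.000 / 0.84)² = 3.571² = 12.76.
Round up.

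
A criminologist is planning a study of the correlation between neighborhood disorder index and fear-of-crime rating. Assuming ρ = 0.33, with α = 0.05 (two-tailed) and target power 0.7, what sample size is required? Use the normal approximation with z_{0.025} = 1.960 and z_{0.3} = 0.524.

n = 56

Fisher's z: C = ½·ln((1+r)/(1−r)) = ½·ln(1.9851) = 0.3428.
n = ((z_{α/2} + z_β)/C)² + 3.
(1.960 + 0.524) / 0.3428 = 2.484 / 0.3428 = 7.246.
n = 7.246² + 3 = 52.51 + 3 = 55.5.
Round up.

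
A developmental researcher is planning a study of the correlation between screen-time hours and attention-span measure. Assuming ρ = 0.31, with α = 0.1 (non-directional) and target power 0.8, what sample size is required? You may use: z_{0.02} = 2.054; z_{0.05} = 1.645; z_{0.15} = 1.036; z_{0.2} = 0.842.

n = 64

Fisher's z: C = ½·ln((1+r)/(1−r)) = ½·ln(1.8986) = 0.3205.
n = ((z_{α/2} + z_β)/C)² + 3.
(1.645 + 0.842) / 0.3205 = 2.487 / 0.3205 = 7.760.
n = 7.760² + 3 = 60.21 + 3 = 63.2.
Round up.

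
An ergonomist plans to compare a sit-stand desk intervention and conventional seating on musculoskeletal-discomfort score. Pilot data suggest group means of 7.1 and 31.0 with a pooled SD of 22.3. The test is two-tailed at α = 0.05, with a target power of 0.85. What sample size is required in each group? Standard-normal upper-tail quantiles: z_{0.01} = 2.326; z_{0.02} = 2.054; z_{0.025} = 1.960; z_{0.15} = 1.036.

Cohen's d = |M₁ − M₂| / SD_pooled = |7.1 − 31.0| / 22.3 = 23.9 / 22.3 = 1.072.
For two independent groups with equal n: n = 2·((z_{α/2} + z_β) / d)².
z_{α/2} + z_β = 1.960 + 1.036 = 2.996.
n = 2 × (2.996 / 1.072)² = 2 × 2.795² = 2 × 7.81 = 15.6.
Round up to the next whole participant.

n = 16 per group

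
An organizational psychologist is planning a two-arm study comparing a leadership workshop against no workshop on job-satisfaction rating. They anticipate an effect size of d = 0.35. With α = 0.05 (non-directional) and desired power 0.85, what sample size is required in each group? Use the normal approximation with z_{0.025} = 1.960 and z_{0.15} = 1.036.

n = 147 per group

For two independent groups with equal n: n = 2·((z_{α/2} + z_β) / d)².
z_{α/2} + z_β = 1.960 + 1.036 = 2.996.
n = 2 × (2.996 / 0.35)² = 2 × 8.560² = 2 × 73.27 = 146.5.
Round up to the next whole participant.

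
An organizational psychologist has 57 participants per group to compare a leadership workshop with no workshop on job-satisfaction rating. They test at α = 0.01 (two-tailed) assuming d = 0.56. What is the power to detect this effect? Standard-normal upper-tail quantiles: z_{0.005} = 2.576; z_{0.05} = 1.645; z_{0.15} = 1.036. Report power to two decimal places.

For two equal groups, power = Φ(d·√(n/2) − z_{α/2}).
d·√(n/2) = 0.56 × √(57/2) = 0.56 × 5.339 = 2.990.
z_β = 2.990 − 2.576 = 0.414.
Power = Φ(0.414) = 0.660.

power ≈ 0.66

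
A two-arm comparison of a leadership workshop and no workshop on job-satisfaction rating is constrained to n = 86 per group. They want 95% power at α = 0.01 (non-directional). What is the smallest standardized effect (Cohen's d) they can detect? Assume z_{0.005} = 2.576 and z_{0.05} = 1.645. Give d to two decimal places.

For two independent groups of n = 86 each: d_min = (z_{α/2} + z_β)·√(2/n).
z-sum = 2.576 + 1.645 = 4.221.
d_min = 4.221 × √(2/86) = 4.221 × 0.1525 = 0.644.

d_min ≈ 0.64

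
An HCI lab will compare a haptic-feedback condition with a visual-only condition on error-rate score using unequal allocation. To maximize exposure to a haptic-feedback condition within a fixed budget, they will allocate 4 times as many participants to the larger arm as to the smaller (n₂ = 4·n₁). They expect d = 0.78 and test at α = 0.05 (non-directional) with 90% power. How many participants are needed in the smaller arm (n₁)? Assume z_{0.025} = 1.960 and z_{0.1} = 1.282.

n₁ = 22

With allocation ratio k = n₂/n₁ = 4, Var(x̄₁−x̄₂) = σ²(1/n₁ + 1/(k·n₁)) = σ²·(k+1)/(k·n₁).
So n₁ = (1 + 1/k)·((z_{α/2} + z_β)/d)² = 1.250 × (3.242/0.78)².
n₁ = 1.250 × 17.28 = 21.6.
Round up: n₁ = 22, giving n₂ = 4 × 22 = 88.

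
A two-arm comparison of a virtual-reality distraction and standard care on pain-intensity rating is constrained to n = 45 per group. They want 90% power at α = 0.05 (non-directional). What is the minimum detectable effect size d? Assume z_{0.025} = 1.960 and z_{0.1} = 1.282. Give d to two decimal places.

For two independent groups of n = 45 each: d_min = (z_{α/2} + z_β)·√(2/n).
z-sum = 1.960 + 1.282 = 3.242.
d_min = 3.242 × √(2/45) = 3.242 × 0.2108 = 0.683.

d_min ≈ 0.68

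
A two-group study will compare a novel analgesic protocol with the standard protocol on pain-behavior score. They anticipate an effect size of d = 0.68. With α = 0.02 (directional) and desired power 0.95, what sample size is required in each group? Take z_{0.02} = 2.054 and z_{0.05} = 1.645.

For two independent groups with equal n: n = 2·((z_{α} + z_β) / d)².
z_{α} + z_β = 2.054 + 1.645 = 3.699.
n = 2 × (3.699 / 0.68)² = 2 × 5.440² = 2 × 29.59 = 59.2.
Round up to the next whole participant.

n = 60 per group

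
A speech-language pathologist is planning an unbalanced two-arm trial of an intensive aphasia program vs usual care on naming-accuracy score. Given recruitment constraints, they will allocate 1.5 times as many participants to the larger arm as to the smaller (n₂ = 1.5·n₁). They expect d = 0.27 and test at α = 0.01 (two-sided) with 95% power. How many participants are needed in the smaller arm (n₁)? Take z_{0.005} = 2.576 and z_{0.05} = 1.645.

With allocation ratio k = n₂/n₁ = 1.5, Var(x̄₁−x̄₂) = σ²(1/n₁ + 1/(k·n₁)) = σ²·(k+1)/(k·n₁).
So n₁ = (1 + 1/k)·((z_{α/2} + z_β)/d)² = 1.667 × (4.221/0.27)².
n₁ = 1.667 × 244.40 = 407.3.
Round up: n₁ = 408, giving n₂ = 1.5 × 408 = 612.

n₁ = 408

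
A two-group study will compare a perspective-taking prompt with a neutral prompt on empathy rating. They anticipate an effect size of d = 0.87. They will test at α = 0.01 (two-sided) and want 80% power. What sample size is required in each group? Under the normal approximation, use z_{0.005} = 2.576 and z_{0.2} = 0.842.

n = 31 per group

For two independent groups with equal n: n = 2·((z_{α/2} + z_β) / d)².
z_{α/2} + z_β = 2.576 + 0.842 = 3.418.
n = 2 × (3.418 / 0.87)² = 2 × 3.929² = 2 × 15.43 = 30.9.
Round up to the next whole participant.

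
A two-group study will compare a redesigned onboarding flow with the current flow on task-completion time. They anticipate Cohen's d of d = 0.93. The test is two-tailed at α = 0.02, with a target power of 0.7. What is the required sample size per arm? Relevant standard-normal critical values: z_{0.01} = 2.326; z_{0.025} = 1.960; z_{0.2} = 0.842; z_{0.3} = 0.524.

For two independent groups with equal n: n = 2·((z_{α/2} + z_β) / d)².
z_{α/2} + z_β = 2.326 + 0.524 = 2.850.
n = 2 × (2.850 / 0.93)² = 2 × 3.065² = 2 × 9.39 = 18.8.
Round up to the next whole participant.

n = 19 per group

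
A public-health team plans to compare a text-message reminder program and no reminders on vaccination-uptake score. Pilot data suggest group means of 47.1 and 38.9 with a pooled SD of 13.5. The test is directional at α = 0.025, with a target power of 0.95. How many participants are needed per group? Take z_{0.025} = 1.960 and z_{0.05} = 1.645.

Cohen's d = |M₁ − M₂| / SD_pooled = |47.1 − 38.9| / 13.5 = 8.2 / 13.5 = 0.607.
For two independent groups with equal n: n = 2·((z_{α} + z_β) / d)².
z_{α} + z_β = 1.960 + 1.645 = 3.605.
n = 2 × (3.605 / 0.607)² = 2 × 5.939² = 2 × 35.27 = 70.5.
Round up to the next whole participant.

n = 71 per group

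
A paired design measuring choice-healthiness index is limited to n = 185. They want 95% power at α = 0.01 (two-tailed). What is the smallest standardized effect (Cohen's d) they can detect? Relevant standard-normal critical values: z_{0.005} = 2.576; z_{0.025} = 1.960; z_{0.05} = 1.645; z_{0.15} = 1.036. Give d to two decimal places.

d_min ≈ 0.31

For a single sample (or paired design) of n = 185: d_min = (z_{α/2} + z_β)/√n.
z-sum = 2.576 + 1.645 = 4.221.
d_min = 4.221 / √185 = 4.221 / 13.601 = 0.310.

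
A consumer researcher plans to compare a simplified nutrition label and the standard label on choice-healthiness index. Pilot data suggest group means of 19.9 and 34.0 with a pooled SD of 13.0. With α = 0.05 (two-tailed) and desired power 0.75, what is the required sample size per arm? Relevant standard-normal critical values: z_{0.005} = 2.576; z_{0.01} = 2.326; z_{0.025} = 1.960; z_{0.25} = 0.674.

Cohen's d = |M₁ − M₂| / SD_pooled = |19.9 − 34.0| / 13.0 = 14.1 / 13.0 = 1.085.
For two independent groups with equal n: n = 2·((z_{α/2} + z_β) / d)².
z_{α/2} + z_β = 1.960 + 0.674 = 2.634.
n = 2 × (2.634 / 1.085)² = 2 × 2.428² = 2 × 5.89 = 11.8.
Round up to the next whole participant.

n = 12 per group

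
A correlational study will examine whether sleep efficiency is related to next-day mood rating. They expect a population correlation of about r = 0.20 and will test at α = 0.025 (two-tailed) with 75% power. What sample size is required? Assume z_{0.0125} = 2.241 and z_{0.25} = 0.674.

n = 210

Fisher's z: C = ½·ln((1+r)/(1−r)) = ½·ln(1.5000) = 0.2027.
n = ((z_{α/2} + z_β)/C)² + 3.
(2.241 + 0.674) / 0.2027 = 2.915 / 0.2027 = 14.381.
n = 14.381² + 3 = 206.81 + 3 = 209.8.
Round up.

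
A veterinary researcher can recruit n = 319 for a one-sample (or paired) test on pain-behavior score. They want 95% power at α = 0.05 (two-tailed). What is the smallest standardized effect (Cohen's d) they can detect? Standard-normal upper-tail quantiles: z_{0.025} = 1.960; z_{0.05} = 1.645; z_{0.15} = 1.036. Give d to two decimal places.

d_min ≈ 0.20

For a single sample (or paired design) of n = 319: d_min = (z_{α/2} + z_β)/√n.
z-sum = 1.960 + 1.645 = 3.605.
d_min = 3.605 / √319 = 3.605 / 17.861 = 0.202.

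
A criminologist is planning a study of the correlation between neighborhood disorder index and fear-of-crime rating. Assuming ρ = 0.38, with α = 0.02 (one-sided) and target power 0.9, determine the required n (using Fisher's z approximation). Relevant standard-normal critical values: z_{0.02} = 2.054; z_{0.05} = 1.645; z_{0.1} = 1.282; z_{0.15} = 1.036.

Fisher's z: C = ½·ln((1+r)/(1−r)) = ½·ln(2.2258) = 0.4001.
n = ((z_{α} + z_β)/C)² + 3.
(2.054 + 1.282) / 0.4001 = 3.336 / 0.4001 = 8.338.
n = 8.338² + 3 = 69.52 + 3 = 72.5.
Round up.

n = 73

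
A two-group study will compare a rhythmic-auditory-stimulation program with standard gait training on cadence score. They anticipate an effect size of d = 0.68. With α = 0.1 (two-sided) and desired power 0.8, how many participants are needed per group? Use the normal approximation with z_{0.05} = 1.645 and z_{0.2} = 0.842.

For two independent groups with equal n: n = 2·((z_{α/2} + z_β) / d)².
z_{α/2} + z_β = 1.645 + 0.842 = 2.487.
n = 2 × (2.487 / 0.68)² = 2 × 3.657² = 2 × 13.38 = 26.8.
Round up to the next whole participant.

n = 27 per group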